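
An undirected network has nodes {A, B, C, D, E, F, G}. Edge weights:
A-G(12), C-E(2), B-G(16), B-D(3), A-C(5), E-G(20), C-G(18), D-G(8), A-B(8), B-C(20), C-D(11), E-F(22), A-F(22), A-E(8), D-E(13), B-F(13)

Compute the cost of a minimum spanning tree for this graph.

39

Prim, starting at F.
Step 1: cheapest edge leaving the tree is B-F (13); add B.
Step 2: cheapest edge leaving the tree is B-D (3); add D.
Step 3: cheapest edge leaving the tree is A-B (8); add A.
Step 4: cheapest edge leaving the tree is A-C (5); add C.
Step 5: cheapest edge leaving the tree is C-E (2); add E.
Step 6: cheapest edge leaving the tree is D-G (8); add G.
MST edges: B-F, B-D, A-B, A-C, C-E, D-G; total weight 13+3+8+5+2+8 = 39.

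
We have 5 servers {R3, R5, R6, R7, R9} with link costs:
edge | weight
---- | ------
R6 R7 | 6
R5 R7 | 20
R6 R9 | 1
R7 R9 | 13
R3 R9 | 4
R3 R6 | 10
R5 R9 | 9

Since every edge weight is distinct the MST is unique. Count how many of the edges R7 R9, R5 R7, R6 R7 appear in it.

Sort edges by weight, then run Kruskal:
R6 R9 (1): add. Components now {R6,R9} {R7} {R5} {R3}
R3 R9 (4): add. Components now {R3,R6,R9} {R7} {R5}
R6 R7 (6): add. Components now {R3,R6,R7,R9} {R5}
R5 R9 (9): add. Components now {R3,R5,R6,R7,R9}
MST edge set: {R6 R9, R3 R9, R6 R7, R5 R9}.
Of the listed edges, {R6 R7} are in the MST → 1.

1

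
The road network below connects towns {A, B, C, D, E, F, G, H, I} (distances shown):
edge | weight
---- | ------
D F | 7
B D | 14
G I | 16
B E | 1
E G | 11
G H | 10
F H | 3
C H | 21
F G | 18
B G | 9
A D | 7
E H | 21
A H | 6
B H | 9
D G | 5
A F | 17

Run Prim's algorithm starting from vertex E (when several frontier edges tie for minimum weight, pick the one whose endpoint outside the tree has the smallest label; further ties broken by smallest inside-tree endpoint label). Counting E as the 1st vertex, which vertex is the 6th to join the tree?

Grow the tree from E using Prim:
Step 1: cheapest edge leaving the tree is B E (1); add B.
Step 2: cheapest edge leaving the tree is B G (9); add G.
Step 3: cheapest edge leaving the tree is D G (5); add D.
Step 4: cheapest edge leaving the tree is A D (7); add A.
Step 5: cheapest edge leaving the tree is A H (6); add H.
Step 6: cheapest edge leaving the tree is F H (3); add F.
Step 7: cheapest edge leaving the tree is G I (16); add I.
Step 8: cheapest edge leaving the tree is C H (21); add C.
Vertex order: E, B, G, D, A, H, F, I, C. The 6th vertex is H.

H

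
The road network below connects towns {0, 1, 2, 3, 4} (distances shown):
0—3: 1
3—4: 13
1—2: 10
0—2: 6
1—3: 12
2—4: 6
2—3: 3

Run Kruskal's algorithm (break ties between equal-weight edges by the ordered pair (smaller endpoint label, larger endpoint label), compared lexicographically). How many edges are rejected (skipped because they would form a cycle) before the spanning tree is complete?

1

Sort edges by weight, then run Kruskal:
0—3 (1): add. Components now {0,3} {1} {2} {4}
2—3 (3): add. Components now {0,2,3} {1} {4}
0—2 (6): skip — 0 and 2 already connected.
2—4 (6): add. Components now {0,2,3,4} {1}
1—2 (10): add. Components now {0,1,2,3,4}
Edges rejected before the tree was complete: 1.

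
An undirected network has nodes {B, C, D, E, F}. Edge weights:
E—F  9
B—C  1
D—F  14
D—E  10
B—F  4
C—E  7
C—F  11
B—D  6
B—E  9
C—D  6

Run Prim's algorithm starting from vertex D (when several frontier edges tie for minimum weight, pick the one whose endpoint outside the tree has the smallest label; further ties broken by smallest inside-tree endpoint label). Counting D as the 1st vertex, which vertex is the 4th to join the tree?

Grow the tree from D using Prim:
Step 1: cheapest edge leaving the tree is B—D (6); add B.
Step 2: cheapest edge leaving the tree is B—C (1); add C.
Step 3: cheapest edge leaving the tree is B—F (4); add F.
Step 4: cheapest edge leaving the tree is C—E (7); add E.
Vertex order: D, B, C, F, E. The 4th vertex is F.

F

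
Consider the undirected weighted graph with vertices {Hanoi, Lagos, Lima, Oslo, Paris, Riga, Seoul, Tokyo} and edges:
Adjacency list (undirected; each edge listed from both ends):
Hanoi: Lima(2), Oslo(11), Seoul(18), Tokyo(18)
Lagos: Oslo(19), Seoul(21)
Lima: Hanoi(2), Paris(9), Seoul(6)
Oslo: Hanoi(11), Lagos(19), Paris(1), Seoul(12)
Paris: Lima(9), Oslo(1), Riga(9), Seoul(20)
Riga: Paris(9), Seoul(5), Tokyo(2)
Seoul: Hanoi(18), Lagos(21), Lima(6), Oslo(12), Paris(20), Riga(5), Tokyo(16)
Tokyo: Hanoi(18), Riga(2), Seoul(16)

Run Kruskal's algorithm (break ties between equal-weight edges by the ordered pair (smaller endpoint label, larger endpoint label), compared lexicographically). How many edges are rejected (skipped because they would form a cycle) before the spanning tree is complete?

6

Kruskal's algorithm — process edges by increasing weight (ties by edge label):
Oslo—Paris (1): add — endpoints in different components.
Hanoi—Lima (2): add — endpoints in different components.
Riga—Tokyo (2): add — endpoints in different components.
Riga—Seoul (5): add — endpoints in different components.
Lima—Seoul (6): add — endpoints in different components.
Lima—Paris (9): add — endpoints in different components.
Paris—Riga (9): skip — Paris and Riga already connected.
Hanoi—Oslo (11): skip — Oslo and Hanoi already connected.
Oslo—Seoul (12): skip — Seoul and Oslo already connected.
Seoul—Tokyo (16): skip — Seoul and Tokyo already connected.
Hanoi—Seoul (18): skip — Seoul and Hanoi already connected.
Hanoi—Tokyo (18): skip — Tokyo and Hanoi already connected.
Lagos—Oslo (19): add — endpoints in different components.
Edges rejected before the tree was complete: 6.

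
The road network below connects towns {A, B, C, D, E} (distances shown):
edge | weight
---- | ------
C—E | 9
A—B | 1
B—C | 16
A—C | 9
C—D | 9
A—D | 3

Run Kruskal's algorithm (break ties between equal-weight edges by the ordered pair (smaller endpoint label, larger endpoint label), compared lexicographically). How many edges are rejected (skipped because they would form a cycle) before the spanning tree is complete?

Kruskal: consider edges lightest-first.
A—B (1): add. Components now {A,B} {C} {D} {E}
A—D (3): add. Components now {A,B,D} {C} {E}
A—C (9): add. Components now {A,B,C,D} {E}
C—D (9): skip — C and D already connected.
C—E (9): add. Components now {A,B,C,D,E}
Edges rejected before the tree was complete: 1.

1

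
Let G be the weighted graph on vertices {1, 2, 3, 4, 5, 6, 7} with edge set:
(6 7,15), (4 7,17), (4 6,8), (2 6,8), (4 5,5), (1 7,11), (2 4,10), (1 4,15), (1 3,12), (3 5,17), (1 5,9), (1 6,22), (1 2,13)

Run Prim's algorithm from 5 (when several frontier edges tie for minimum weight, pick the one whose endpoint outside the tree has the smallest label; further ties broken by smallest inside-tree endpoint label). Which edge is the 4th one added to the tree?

1-5

Prim, starting at 5.
Step 1: cheapest edge leaving the tree is 4 5 (5); add 4.
Step 2: cheapest edge leaving the tree is 4 6 (8); add 6.
Step 3: cheapest edge leaving the tree is 2 6 (8); add 2.
Step 4: cheapest edge leaving the tree is 1 5 (9); add 1.
Step 5: cheapest edge leaving the tree is 1 7 (11); add 7.
Step 6: cheapest edge leaving the tree is 1 3 (12); add 3.
The 4th edge added is 1 5.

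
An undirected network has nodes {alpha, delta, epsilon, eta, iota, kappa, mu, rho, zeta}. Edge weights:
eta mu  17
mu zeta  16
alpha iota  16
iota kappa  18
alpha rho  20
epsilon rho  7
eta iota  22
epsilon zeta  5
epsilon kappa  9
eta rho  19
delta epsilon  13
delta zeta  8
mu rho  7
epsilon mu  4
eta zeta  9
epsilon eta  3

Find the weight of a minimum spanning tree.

Kruskal: consider edges lightest-first.
epsilon eta (3): add — endpoints in different components.
epsilon mu (4): add — endpoints in different components.
epsilon zeta (5): add — endpoints in different components.
epsilon rho (7): add — endpoints in different components.
mu rho (7): skip — mu and rho already connected.
delta zeta (8): add — endpoints in different components.
epsilon kappa (9): add — endpoints in different components.
eta zeta (9): skip — zeta and eta already connected.
delta epsilon (13): skip — delta and epsilon already connected.
alpha iota (16): add — endpoints in different components.
mu zeta (16): skip — mu and zeta already connected.
eta mu (17): skip — mu and eta already connected.
iota kappa (18): add — endpoints in different components.
MST edges: epsilon eta, epsilon mu, epsilon zeta, epsilon rho, delta zeta, epsilon kappa, alpha iota, iota kappa; total weight 3+4+5+7+8+9+16+18 = 70.

70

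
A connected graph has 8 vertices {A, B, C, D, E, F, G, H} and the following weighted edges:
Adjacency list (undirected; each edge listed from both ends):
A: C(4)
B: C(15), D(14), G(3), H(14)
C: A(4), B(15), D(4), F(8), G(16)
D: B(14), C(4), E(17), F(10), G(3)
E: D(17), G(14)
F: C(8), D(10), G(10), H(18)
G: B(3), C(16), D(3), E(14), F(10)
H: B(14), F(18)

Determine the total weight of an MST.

Grow the tree from D using Prim:
Step 1: cheapest edge leaving the tree is D G (3); add G.
Step 2: cheapest edge leaving the tree is B G (3); add B.
Step 3: cheapest edge leaving the tree is C D (4); add C.
Step 4: cheapest edge leaving the tree is A C (4); add A.
Step 5: cheapest edge leaving the tree is C F (8); add F.
Step 6: cheapest edge leaving the tree is E G (14); add E.
Step 7: cheapest edge leaving the tree is B H (14); add H.
MST edges: D G, B G, C D, A C, C F, E G, B H; total weight 3+3+4+4+8+14+14 = 50.

50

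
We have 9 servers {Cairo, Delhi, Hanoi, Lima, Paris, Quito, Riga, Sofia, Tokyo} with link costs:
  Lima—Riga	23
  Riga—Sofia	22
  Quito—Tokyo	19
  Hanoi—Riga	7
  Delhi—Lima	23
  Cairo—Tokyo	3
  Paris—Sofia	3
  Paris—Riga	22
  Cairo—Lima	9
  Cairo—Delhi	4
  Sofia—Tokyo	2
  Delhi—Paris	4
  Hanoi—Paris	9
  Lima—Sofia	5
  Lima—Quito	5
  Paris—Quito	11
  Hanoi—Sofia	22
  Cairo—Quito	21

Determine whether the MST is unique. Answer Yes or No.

Kruskal's algorithm — process edges by increasing weight (ties by edge label):
Sofia—Tokyo (2): add — endpoints in different components.
Cairo—Tokyo (3): add — endpoints in different components.
Paris—Sofia (3): add — endpoints in different components.
Cairo—Delhi (4): add — endpoints in different components.
Delhi—Paris (4): skip — Delhi and Paris already connected.
Lima—Quito (5): add — endpoints in different components.
Lima—Sofia (5): add — endpoints in different components.
Hanoi—Riga (7): add — endpoints in different components.
Cairo—Lima (9): skip — Lima and Cairo already connected.
Hanoi—Paris (9): add — endpoints in different components.
Non-tree edge Delhi—Paris has weight 4, equal to the heaviest edge on its tree cycle — swapping gives another MST of the same weight. Not unique.

No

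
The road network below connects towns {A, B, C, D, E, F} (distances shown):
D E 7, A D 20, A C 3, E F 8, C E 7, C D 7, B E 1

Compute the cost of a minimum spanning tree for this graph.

Sort edges by weight, then run Kruskal:
B E (1): add — endpoints in different components.
A C (3): add — endpoints in different components.
C D (7): add — endpoints in different components.
C E (7): add — endpoints in different components.
D E (7): skip — D and E already connected.
E F (8): add — endpoints in different components.
MST edges: B E, A C, C D, C E, E F; total weight 1+3+7+7+8 = 26.

26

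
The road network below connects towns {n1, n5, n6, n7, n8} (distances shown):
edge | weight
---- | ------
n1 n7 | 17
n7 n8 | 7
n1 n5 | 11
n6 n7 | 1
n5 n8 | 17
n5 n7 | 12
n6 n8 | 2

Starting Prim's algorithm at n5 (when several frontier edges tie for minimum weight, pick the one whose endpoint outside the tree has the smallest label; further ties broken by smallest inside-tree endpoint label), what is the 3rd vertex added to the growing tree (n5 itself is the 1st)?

Prim, starting at n5.
Step 1: frontier [n1 n5 11, n5 n7 12, n5 n8 17] → take n1 n5 (11); add n1.
Step 2: frontier [n1 n7 17, n5 n7 12, n5 n8 17] → take n5 n7 (12); add n7.
Step 3: frontier [n5 n8 17, n6 n7 1, n7 n8 7] → take n6 n7 (1); add n6.
Step 4: frontier [n5 n8 17, n6 n8 2, n7 n8 7] → take n6 n8 (2); add n8.
Vertex order: n5, n1, n7, n6, n8. The 3rd vertex is n7.

n7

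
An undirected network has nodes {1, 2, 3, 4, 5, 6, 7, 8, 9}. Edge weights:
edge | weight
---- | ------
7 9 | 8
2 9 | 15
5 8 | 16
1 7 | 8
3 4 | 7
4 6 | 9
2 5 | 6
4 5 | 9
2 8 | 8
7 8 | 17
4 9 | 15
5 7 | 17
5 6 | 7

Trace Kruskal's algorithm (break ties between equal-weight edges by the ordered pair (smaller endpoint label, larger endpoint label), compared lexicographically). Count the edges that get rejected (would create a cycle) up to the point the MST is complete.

1

Kruskal: consider edges lightest-first.
2 5 (6): add — endpoints in different components.
3 4 (7): add — endpoints in different components.
5 6 (7): add — endpoints in different components.
1 7 (8): add — endpoints in different components.
2 8 (8): add — endpoints in different components.
7 9 (8): add — endpoints in different components.
4 5 (9): add — endpoints in different components.
4 6 (9): skip — 4 and 6 already connected.
2 9 (15): add — endpoints in different components.
Edges rejected before the tree was complete: 1.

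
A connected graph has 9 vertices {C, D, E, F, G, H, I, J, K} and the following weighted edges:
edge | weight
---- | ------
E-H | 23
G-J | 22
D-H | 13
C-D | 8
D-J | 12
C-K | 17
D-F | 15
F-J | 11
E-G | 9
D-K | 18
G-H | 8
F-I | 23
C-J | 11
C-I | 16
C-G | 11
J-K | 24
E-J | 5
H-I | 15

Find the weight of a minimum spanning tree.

Sort edges by weight, then run Kruskal:
E-J (5): add — endpoints in different components.
C-D (8): add — endpoints in different components.
G-H (8): add — endpoints in different components.
E-G (9): add — endpoints in different components.
C-G (11): add — endpoints in different components.
C-J (11): skip — C and J already connected.
F-J (11): add — endpoints in different components.
D-J (12): skip — D and J already connected.
D-H (13): skip — D and H already connected.
D-F (15): skip — D and F already connected.
H-I (15): add — endpoints in different components.
C-I (16): skip — C and I already connected.
C-K (17): add — endpoints in different components.
MST edges: E-J, C-D, G-H, E-G, C-G, F-J, H-I, C-K; total weight 5+8+8+9+11+11+15+17 = 84.

84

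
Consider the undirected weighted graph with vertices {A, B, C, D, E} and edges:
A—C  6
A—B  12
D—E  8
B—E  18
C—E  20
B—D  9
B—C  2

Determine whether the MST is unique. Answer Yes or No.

Sort edges by weight, then run Kruskal:
B—C (2): add. Components now {A} {B,C} {D} {E}
A—C (6): add. Components now {A,B,C} {D} {E}
D—E (8): add. Components now {A,B,C} {D,E}
B—D (9): add. Components now {A,B,C,D,E}
Every non-tree edge has weight strictly greater than the heaviest edge on the tree path between its endpoints, so the MST is unique.

Yes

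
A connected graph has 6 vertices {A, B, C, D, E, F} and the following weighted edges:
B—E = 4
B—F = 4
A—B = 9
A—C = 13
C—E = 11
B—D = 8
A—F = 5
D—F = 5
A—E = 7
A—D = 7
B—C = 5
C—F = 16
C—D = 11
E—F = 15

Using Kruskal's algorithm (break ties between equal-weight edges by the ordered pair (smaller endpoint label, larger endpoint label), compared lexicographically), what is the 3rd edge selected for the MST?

Kruskal's algorithm — process edges by increasing weight (ties by edge label):
B—E (4): add — endpoints in different components.
B—F (4): add — endpoints in different components.
A—F (5): add — endpoints in different components.
B—C (5): add — endpoints in different components.
D—F (5): add — endpoints in different components.
The 3rd edge added is A—F.

A-F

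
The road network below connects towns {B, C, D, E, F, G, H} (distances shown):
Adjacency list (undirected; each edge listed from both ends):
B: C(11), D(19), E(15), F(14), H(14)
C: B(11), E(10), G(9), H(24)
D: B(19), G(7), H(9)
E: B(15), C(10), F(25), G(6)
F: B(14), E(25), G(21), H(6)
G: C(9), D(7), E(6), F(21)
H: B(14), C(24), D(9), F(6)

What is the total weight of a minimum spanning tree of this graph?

Kruskal: consider edges lightest-first.
E–G (6): add — endpoints in different components.
F–H (6): add — endpoints in different components.
D–G (7): add — endpoints in different components.
C–G (9): add — endpoints in different components.
D–H (9): add — endpoints in different components.
C–E (10): skip — C and E already connected.
B–C (11): add — endpoints in different components.
MST edges: E–G, F–H, D–G, C–G, D–H, B–C; total weight 6+6+7+9+9+11 = 48.

48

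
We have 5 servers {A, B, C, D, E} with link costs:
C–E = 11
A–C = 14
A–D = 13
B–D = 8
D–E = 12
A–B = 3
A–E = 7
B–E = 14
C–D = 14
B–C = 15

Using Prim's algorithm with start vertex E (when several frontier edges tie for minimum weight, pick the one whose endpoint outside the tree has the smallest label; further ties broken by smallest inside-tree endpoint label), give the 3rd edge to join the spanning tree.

B-D

Prim's algorithm from E:
Step 1: cheapest edge leaving the tree is A–E (7); add A.
Step 2: cheapest edge leaving the tree is A–B (3); add B.
Step 3: cheapest edge leaving the tree is B–D (8); add D.
Step 4: cheapest edge leaving the tree is C–E (11); add C.
The 3rd edge added is B–D.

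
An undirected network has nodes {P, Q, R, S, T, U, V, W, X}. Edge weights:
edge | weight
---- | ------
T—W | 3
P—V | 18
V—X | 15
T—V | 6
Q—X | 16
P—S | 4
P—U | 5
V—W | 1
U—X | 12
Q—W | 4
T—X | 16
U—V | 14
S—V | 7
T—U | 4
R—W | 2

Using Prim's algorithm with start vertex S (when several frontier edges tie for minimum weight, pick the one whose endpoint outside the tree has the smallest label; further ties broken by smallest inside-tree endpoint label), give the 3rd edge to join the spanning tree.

T-U

Prim's algorithm from S:
Step 1: cheapest edge leaving the tree is P—S (4); add P.
Step 2: cheapest edge leaving the tree is P—U (5); add U.
Step 3: cheapest edge leaving the tree is T—U (4); add T.
Step 4: cheapest edge leaving the tree is T—W (3); add W.
Step 5: cheapest edge leaving the tree is V—W (1); add V.
Step 6: cheapest edge leaving the tree is R—W (2); add R.
Step 7: cheapest edge leaving the tree is Q—W (4); add Q.
Step 8: cheapest edge leaving the tree is U—X (12); add X.
The 3rd edge added is T—U.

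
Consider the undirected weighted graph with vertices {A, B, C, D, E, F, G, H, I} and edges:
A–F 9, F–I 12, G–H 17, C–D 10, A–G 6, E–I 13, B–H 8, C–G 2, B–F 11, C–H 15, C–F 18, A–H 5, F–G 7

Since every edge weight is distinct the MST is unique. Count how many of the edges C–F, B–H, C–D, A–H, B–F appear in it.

Sort edges by weight, then run Kruskal:
C–G (2): add — endpoints in different components.
A–H (5): add — endpoints in different components.
A–G (6): add — endpoints in different components.
F–G (7): add — endpoints in different components.
B–H (8): add — endpoints in different components.
A–F (9): skip — A and F already connected.
C–D (10): add — endpoints in different components.
B–F (11): skip — B and F already connected.
F–I (12): add — endpoints in different components.
E–I (13): add — endpoints in different components.
MST edge set: {C–G, A–H, A–G, F–G, B–H, C–D, F–I, E–I}.
Of the listed edges, {B–H, C–D, A–H} are in the MST → 3.

3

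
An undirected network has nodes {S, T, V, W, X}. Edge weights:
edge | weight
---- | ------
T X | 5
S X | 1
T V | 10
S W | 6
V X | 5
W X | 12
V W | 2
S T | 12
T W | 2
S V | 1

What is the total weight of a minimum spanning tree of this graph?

Kruskal: consider edges lightest-first.
S V (1): add — endpoints in different components.
S X (1): add — endpoints in different components.
T W (2): add — endpoints in different components.
V W (2): add — endpoints in different components.
MST edges: S V, S X, T W, V W; total weight 1+1+2+2 = 6.

6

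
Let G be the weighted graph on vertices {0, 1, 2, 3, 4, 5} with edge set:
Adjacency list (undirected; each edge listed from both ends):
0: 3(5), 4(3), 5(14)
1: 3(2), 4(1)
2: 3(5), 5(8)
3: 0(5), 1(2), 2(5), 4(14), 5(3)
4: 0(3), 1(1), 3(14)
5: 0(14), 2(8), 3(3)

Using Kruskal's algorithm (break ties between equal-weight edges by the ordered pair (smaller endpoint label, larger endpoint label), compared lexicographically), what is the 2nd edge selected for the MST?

Sort edges by weight, then run Kruskal:
1–4 (1): add. Components now {0} {1,4} {2} {3} {5}
1–3 (2): add. Components now {0} {1,3,4} {2} {5}
0–4 (3): add. Components now {0,1,3,4} {2} {5}
3–5 (3): add. Components now {0,1,3,4,5} {2}
0–3 (5): skip — 0 and 3 already connected.
2–3 (5): add. Components now {0,1,2,3,4,5}
The 2nd edge added is 1–3.

1-3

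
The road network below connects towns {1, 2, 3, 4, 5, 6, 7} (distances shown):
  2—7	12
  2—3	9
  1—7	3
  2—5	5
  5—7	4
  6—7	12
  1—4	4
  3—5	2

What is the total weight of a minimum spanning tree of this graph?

30

Kruskal's algorithm — process edges by increasing weight (ties by edge label):
3—5 (2): add — endpoints in different components.
1—7 (3): add — endpoints in different components.
1—4 (4): add — endpoints in different components.
5—7 (4): add — endpoints in different components.
2—5 (5): add — endpoints in different components.
2—3 (9): skip — 2 and 3 already connected.
2—7 (12): skip — 2 and 7 already connected.
6—7 (12): add — endpoints in different components.
MST edges: 3—5, 1—7, 1—4, 5—7, 2—5, 6—7; total weight 2+3+4+4+5+12 = 30.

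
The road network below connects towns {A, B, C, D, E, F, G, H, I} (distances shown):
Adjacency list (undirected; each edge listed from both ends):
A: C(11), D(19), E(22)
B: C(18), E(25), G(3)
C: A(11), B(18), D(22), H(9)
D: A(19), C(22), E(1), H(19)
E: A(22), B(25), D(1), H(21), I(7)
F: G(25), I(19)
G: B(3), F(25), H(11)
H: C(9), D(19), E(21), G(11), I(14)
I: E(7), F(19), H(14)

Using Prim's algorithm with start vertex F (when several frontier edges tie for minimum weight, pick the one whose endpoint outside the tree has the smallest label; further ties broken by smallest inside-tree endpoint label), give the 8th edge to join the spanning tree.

B-G

Prim, starting at F.
Step 1: cheapest edge leaving the tree is F–I (19); add I.
Step 2: cheapest edge leaving the tree is E–I (7); add E.
Step 3: cheapest edge leaving the tree is D–E (1); add D.
Step 4: cheapest edge leaving the tree is H–I (14); add H.
Step 5: cheapest edge leaving the tree is C–H (9); add C.
Step 6: cheapest edge leaving the tree is A–C (11); add A.
Step 7: cheapest edge leaving the tree is G–H (11); add G.
Step 8: cheapest edge leaving the tree is B–G (3); add B.
The 8th edge added is B–G.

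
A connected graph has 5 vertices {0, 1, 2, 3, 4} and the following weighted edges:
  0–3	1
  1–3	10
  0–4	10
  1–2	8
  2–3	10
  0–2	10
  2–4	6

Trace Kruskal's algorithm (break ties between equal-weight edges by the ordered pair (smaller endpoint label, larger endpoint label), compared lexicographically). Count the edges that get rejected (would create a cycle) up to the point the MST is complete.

0

Kruskal's algorithm — process edges by increasing weight (ties by edge label):
0–3 (1): add. Components now {0,3} {1} {2} {4}
2–4 (6): add. Components now {0,3} {1} {2,4}
1–2 (8): add. Components now {0,3} {1,2,4}
0–2 (10): add. Components now {0,1,2,3,4}
Edges rejected before the tree was complete: 0.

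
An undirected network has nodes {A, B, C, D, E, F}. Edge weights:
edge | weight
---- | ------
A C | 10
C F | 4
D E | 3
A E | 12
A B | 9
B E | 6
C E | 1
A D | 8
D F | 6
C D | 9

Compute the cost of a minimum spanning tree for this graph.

22

Kruskal's algorithm — process edges by increasing weight (ties by edge label):
C E (1): add. Components now {A} {B} {C,E} {D} {F}
D E (3): add. Components now {A} {B} {C,D,E} {F}
C F (4): add. Components now {A} {B} {C,D,E,F}
B E (6): add. Components now {A} {B,C,D,E,F}
D F (6): skip — D and F already connected.
A D (8): add. Components now {A,B,C,D,E,F}
MST edges: C E, D E, C F, B E, A D; total weight 1+3+4+6+8 = 22.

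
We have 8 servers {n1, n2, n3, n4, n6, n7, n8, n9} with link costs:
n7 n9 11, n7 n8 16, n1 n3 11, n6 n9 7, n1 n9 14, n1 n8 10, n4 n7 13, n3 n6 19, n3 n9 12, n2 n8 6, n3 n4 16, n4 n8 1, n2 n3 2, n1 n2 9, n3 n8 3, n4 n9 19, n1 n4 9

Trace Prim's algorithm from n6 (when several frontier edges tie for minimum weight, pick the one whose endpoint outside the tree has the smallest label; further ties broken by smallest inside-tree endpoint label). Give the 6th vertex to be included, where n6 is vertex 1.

n8

Grow the tree from n6 using Prim:
Step 1: cheapest edge leaving the tree is n6 n9 (7); add n9.
Step 2: cheapest edge leaving the tree is n7 n9 (11); add n7.
Step 3: cheapest edge leaving the tree is n3 n9 (12); add n3.
Step 4: cheapest edge leaving the tree is n2 n3 (2); add n2.
Step 5: cheapest edge leaving the tree is n3 n8 (3); add n8.
Step 6: cheapest edge leaving the tree is n4 n8 (1); add n4.
Step 7: cheapest edge leaving the tree is n1 n2 (9); add n1.
Vertex order: n6, n9, n7, n3, n2, n8, n4, n1. The 6th vertex is n8.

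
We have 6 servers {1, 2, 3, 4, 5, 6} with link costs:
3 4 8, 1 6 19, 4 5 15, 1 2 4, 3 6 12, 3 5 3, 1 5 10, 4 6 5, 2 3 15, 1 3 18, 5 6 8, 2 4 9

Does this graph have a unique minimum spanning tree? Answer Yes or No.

No

Kruskal's algorithm — process edges by increasing weight (ties by edge label):
3 5 (3): add — endpoints in different components.
1 2 (4): add — endpoints in different components.
4 6 (5): add — endpoints in different components.
3 4 (8): add — endpoints in different components.
5 6 (8): skip — 5 and 6 already connected.
2 4 (9): add — endpoints in different components.
Non-tree edge 5 6 has weight 8, equal to the heaviest edge on its tree cycle — swapping gives another MST of the same weight. Not unique.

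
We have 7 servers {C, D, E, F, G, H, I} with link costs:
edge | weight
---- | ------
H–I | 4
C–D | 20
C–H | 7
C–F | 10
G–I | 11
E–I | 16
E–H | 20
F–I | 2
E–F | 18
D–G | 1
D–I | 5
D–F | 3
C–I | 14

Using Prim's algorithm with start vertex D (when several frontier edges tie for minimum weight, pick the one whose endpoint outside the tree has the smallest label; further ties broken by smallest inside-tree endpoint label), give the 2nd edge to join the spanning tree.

D-F

Prim, starting at D.
Step 1: cheapest edge leaving the tree is D–G (1); add G.
Step 2: cheapest edge leaving the tree is D–F (3); add F.
Step 3: cheapest edge leaving the tree is F–I (2); add I.
Step 4: cheapest edge leaving the tree is H–I (4); add H.
Step 5: cheapest edge leaving the tree is C–H (7); add C.
Step 6: cheapest edge leaving the tree is E–I (16); add E.
The 2nd edge added is D–F.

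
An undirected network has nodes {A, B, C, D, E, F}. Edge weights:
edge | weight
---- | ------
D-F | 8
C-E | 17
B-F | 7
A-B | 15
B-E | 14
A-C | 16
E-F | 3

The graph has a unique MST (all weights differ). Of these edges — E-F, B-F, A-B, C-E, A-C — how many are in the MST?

4

Kruskal: consider edges lightest-first.
E-F (3): add. Components now {A} {B} {C} {D} {E,F}
B-F (7): add. Components now {A} {B,E,F} {C} {D}
D-F (8): add. Components now {A} {B,D,E,F} {C}
B-E (14): skip — B and E already connected.
A-B (15): add. Components now {A,B,D,E,F} {C}
A-C (16): add. Components now {A,B,C,D,E,F}
MST edge set: {E-F, B-F, D-F, A-B, A-C}.
Of the listed edges, {E-F, B-F, A-B, A-C} are in the MST → 4.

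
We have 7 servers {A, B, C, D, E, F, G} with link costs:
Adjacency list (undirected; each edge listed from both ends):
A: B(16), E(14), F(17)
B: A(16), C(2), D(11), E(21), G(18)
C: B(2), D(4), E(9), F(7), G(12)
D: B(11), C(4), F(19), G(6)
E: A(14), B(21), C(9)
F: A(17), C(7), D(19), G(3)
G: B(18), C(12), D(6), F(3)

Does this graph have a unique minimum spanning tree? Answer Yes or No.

Sort edges by weight, then run Kruskal:
B C (2): add — endpoints in different components.
F G (3): add — endpoints in different components.
C D (4): add — endpoints in different components.
D G (6): add — endpoints in different components.
C F (7): skip — C and F already connected.
C E (9): add — endpoints in different components.
B D (11): skip — B and D already connected.
C G (12): skip — C and G already connected.
A E (14): add — endpoints in different components.
Every non-tree edge has weight strictly greater than the heaviest edge on the tree path between its endpoints, so the MST is unique.

Yes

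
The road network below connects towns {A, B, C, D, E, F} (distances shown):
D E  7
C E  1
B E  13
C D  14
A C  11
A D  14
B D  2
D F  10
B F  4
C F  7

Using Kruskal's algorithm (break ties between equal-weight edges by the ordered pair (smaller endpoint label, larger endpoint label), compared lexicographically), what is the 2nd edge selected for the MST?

B-D

Sort edges by weight, then run Kruskal:
C E (1): add — endpoints in different components.
B D (2): add — endpoints in different components.
B F (4): add — endpoints in different components.
C F (7): add — endpoints in different components.
D E (7): skip — D and E already connected.
D F (10): skip — D and F already connected.
A C (11): add — endpoints in different components.
The 2nd edge added is B D.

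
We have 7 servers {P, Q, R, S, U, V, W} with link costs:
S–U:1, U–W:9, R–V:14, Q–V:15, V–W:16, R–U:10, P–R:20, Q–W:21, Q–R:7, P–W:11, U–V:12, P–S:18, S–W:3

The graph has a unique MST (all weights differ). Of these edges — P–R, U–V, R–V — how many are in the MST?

Kruskal: consider edges lightest-first.
S–U (1): add. Components now {V} {P} {S,U} {W} {R} {Q}
S–W (3): add. Components now {V} {P} {S,U,W} {R} {Q}
Q–R (7): add. Components now {V} {P} {S,U,W} {Q,R}
U–W (9): skip — W and U already connected.
R–U (10): add. Components now {V} {P} {Q,R,S,U,W}
P–W (11): add. Components now {V} {P,Q,R,S,U,W}
U–V (12): add. Components now {P,Q,R,S,U,V,W}
MST edge set: {S–U, S–W, Q–R, R–U, P–W, U–V}.
Of the listed edges, {U–V} are in the MST → 1.

1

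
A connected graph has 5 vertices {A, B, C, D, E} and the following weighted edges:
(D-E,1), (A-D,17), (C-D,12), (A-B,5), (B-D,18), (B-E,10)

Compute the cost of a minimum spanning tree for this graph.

Prim's algorithm from E:
Step 1: cheapest edge leaving the tree is D-E (1); add D.
Step 2: cheapest edge leaving the tree is B-E (10); add B.
Step 3: cheapest edge leaving the tree is A-B (5); add A.
Step 4: cheapest edge leaving the tree is C-D (12); add C.
MST edges: D-E, B-E, A-B, C-D; total weight 1+10+5+12 = 28.

28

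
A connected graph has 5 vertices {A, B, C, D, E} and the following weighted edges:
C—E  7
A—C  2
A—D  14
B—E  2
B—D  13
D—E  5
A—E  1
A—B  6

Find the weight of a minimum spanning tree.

10

Grow the tree from D using Prim:
Step 1: cheapest edge leaving the tree is D—E (5); add E.
Step 2: cheapest edge leaving the tree is A—E (1); add A.
Step 3: cheapest edge leaving the tree is B—E (2); add B.
Step 4: cheapest edge leaving the tree is A—C (2); add C.
MST edges: D—E, A—E, B—E, A—C; total weight 5+1+2+2 = 10.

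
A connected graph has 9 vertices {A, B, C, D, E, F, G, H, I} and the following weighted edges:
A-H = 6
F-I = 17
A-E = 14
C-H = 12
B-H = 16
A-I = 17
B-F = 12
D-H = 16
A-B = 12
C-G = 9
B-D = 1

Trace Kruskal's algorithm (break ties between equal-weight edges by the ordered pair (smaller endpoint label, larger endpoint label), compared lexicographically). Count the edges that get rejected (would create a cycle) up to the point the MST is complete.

Kruskal's algorithm — process edges by increasing weight (ties by edge label):
B-D (1): add — endpoints in different components.
A-H (6): add — endpoints in different components.
C-G (9): add — endpoints in different components.
A-B (12): add — endpoints in different components.
B-F (12): add — endpoints in different components.
C-H (12): add — endpoints in different components.
A-E (14): add — endpoints in different components.
B-H (16): skip — B and H already connected.
D-H (16): skip — D and H already connected.
A-I (17): add — endpoints in different components.
Edges rejected before the tree was complete: 2.

2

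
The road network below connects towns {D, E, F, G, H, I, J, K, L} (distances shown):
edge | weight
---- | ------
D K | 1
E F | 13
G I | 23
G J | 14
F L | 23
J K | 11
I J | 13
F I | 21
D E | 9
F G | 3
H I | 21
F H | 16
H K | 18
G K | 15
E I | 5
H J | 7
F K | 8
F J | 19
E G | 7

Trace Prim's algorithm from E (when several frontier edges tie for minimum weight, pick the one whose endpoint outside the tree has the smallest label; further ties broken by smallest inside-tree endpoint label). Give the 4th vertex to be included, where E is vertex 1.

Prim, starting at E.
Step 1: cheapest edge leaving the tree is E I (5); add I.
Step 2: cheapest edge leaving the tree is E G (7); add G.
Step 3: cheapest edge leaving the tree is F G (3); add F.
Step 4: cheapest edge leaving the tree is F K (8); add K.
Step 5: cheapest edge leaving the tree is D K (1); add D.
Step 6: cheapest edge leaving the tree is J K (11); add J.
Step 7: cheapest edge leaving the tree is H J (7); add H.
Step 8: cheapest edge leaving the tree is F L (23); add L.
Vertex order: E, I, G, F, K, D, J, H, L. The 4th vertex is F.

F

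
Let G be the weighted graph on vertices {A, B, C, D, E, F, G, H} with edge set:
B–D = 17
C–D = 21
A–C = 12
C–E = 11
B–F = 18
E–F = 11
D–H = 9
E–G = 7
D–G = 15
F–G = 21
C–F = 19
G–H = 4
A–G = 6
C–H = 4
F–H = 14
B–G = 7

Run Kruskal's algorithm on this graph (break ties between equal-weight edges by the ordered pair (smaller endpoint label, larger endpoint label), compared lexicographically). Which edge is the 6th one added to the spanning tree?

Sort edges by weight, then run Kruskal:
C–H (4): add — endpoints in different components.
G–H (4): add — endpoints in different components.
A–G (6): add — endpoints in different components.
B–G (7): add — endpoints in different components.
E–G (7): add — endpoints in different components.
D–H (9): add — endpoints in different components.
C–E (11): skip — C and E already connected.
E–F (11): add — endpoints in different components.
The 6th edge added is D–H.

D-H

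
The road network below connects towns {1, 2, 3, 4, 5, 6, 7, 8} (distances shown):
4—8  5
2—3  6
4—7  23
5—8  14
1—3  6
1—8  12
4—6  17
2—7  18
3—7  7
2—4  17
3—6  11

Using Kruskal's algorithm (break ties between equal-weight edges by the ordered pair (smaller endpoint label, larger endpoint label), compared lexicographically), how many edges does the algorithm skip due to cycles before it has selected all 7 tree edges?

Sort edges by weight, then run Kruskal:
4—8 (5): add — endpoints in different components.
1—3 (6): add — endpoints in different components.
2—3 (6): add — endpoints in different components.
3—7 (7): add — endpoints in different components.
3—6 (11): add — endpoints in different components.
1—8 (12): add — endpoints in different components.
5—8 (14): add — endpoints in different components.
Edges rejected before the tree was complete: 0.

0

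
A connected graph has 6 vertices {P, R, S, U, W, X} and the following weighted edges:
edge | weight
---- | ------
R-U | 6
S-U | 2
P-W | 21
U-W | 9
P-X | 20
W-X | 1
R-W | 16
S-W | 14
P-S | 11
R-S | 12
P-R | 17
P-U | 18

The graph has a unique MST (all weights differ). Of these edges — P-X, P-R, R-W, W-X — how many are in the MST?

Sort edges by weight, then run Kruskal:
W-X (1): add. Components now {R} {P} {S} {W,X} {U}
S-U (2): add. Components now {R} {P} {S,U} {W,X}
R-U (6): add. Components now {R,S,U} {P} {W,X}
U-W (9): add. Components now {R,S,U,W,X} {P}
P-S (11): add. Components now {P,R,S,U,W,X}
MST edge set: {W-X, S-U, R-U, U-W, P-S}.
Of the listed edges, {W-X} are in the MST → 1.

1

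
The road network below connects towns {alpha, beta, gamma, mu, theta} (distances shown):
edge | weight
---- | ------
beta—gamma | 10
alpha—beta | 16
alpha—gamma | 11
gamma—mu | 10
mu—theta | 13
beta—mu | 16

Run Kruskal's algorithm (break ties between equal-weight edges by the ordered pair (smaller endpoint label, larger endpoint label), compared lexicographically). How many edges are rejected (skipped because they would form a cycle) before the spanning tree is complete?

0

Kruskal's algorithm — process edges by increasing weight (ties by edge label):
beta—gamma (10): add — endpoints in different components.
gamma—mu (10): add — endpoints in different components.
alpha—gamma (11): add — endpoints in different components.
mu—theta (13): add — endpoints in different components.
Edges rejected before the tree was complete: 0.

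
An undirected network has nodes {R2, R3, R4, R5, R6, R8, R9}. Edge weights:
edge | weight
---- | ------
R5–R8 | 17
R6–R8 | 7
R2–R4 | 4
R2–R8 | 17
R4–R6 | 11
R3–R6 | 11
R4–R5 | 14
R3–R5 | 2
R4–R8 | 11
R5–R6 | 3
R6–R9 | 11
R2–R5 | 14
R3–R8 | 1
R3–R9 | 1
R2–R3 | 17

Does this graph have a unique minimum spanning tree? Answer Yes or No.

No

Kruskal: consider edges lightest-first.
R3–R8 (1): add — endpoints in different components.
R3–R9 (1): add — endpoints in different components.
R3–R5 (2): add — endpoints in different components.
R5–R6 (3): add — endpoints in different components.
R2–R4 (4): add — endpoints in different components.
R6–R8 (7): skip — R8 and R6 already connected.
R3–R6 (11): skip — R3 and R6 already connected.
R4–R6 (11): add — endpoints in different components.
Non-tree edge R4–R8 has weight 11, equal to the heaviest edge on its tree cycle — swapping gives another MST of the same weight. Not unique.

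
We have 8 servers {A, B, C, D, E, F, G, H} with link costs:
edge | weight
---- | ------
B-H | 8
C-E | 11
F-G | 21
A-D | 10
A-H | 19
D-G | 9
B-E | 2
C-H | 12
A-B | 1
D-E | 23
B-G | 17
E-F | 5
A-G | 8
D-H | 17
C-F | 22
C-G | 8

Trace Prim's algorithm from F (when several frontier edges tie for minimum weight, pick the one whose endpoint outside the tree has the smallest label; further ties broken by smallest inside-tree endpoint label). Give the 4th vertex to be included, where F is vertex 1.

A

Prim's algorithm from F:
Step 1: cheapest edge leaving the tree is E-F (5); add E.
Step 2: cheapest edge leaving the tree is B-E (2); add B.
Step 3: cheapest edge leaving the tree is A-B (1); add A.
Step 4: cheapest edge leaving the tree is A-G (8); add G.
Step 5: cheapest edge leaving the tree is C-G (8); add C.
Step 6: cheapest edge leaving the tree is B-H (8); add H.
Step 7: cheapest edge leaving the tree is D-G (9); add D.
Vertex order: F, E, B, A, G, C, H, D. The 4th vertex is A.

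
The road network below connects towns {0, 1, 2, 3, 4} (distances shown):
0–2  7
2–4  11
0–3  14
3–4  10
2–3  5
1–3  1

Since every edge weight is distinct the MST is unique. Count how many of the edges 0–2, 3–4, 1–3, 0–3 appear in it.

Kruskal: consider edges lightest-first.
1–3 (1): add. Components now {0} {1,3} {2} {4}
2–3 (5): add. Components now {0} {1,2,3} {4}
0–2 (7): add. Components now {0,1,2,3} {4}
3–4 (10): add. Components now {0,1,2,3,4}
MST edge set: {1–3, 2–3, 0–2, 3–4}.
Of the listed edges, {0–2, 3–4, 1–3} are in the MST → 3.

3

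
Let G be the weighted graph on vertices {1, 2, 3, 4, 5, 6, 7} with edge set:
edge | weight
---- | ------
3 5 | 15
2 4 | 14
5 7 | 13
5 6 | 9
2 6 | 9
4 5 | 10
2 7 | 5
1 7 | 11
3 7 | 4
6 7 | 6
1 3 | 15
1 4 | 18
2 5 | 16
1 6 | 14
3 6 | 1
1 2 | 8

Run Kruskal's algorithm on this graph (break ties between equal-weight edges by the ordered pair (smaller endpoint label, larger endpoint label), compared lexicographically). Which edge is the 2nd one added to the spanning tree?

Kruskal's algorithm — process edges by increasing weight (ties by edge label):
3 6 (1): add — endpoints in different components.
3 7 (4): add — endpoints in different components.
2 7 (5): add — endpoints in different components.
6 7 (6): skip — 6 and 7 already connected.
1 2 (8): add — endpoints in different components.
2 6 (9): skip — 2 and 6 already connected.
5 6 (9): add — endpoints in different components.
4 5 (10): add — endpoints in different components.
The 2nd edge added is 3 7.

3-7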